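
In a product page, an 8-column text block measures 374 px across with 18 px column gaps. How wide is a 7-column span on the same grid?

325 px

8c + 7·18 = 374 → 8c = 248 → c = 31 px.
7 columns plus 6 column gaps: 217 + 108 = 325 px.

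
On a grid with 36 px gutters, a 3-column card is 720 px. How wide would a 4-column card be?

972 px

720 − 2·36 = 648; ÷3 gives c = 216 px.
4-column span = 4·216 + 3·36 = 972 px.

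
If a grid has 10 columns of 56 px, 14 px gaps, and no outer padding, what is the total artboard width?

686 px

Artboard = 10·56 + 9·14 = 560 + 126 = 686 px.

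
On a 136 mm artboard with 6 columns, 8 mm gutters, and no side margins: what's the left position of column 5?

6 columns + 5 gutters: 6c + 5·8 = 136.
6c = 136 − 40 = 96, so c = 16 mm.
Each column+gutter stride is 24 mm; with no margin, 4 of them is 96 mm.

96 mm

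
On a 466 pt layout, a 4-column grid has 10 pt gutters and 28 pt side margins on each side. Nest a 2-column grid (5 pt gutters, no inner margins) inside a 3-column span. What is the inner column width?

150 pt

Inside the margins: 466 − 56 = 410 pt.
410 − 3·10 = 380; ÷4 gives c = 95 pt.
Span of 3: 3·95 + 2·10 = 285 + 20 = 305 pt.
Subtracting 1 gutter of 5 leaves 300 for 2 columns, so d = 150 pt.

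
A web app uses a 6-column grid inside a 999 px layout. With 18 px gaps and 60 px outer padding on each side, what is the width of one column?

Content width = 999 − 2·60 = 879 px.
6 columns + 5 gaps: 6c + 5·18 = 879.
6c = 879 − 90 = 789, so c = 131.5 px.

131.5 px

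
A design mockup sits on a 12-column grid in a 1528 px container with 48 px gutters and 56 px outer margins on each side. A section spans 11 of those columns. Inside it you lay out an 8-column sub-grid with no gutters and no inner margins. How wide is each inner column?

Subtract both margins: 1528 − 2·56 = 1416 px.
12c + 11·48 = 1416 → 12c = 888 → c = 74 px.
11 columns plus 10 gutters: 814 + 480 = 1294 px.
1294 / 8 = 161.75 px per column.

161.75 px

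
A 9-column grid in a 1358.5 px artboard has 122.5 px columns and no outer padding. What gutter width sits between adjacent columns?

9·122.5 + 8g = 1358.5 → 8g = 256 → g = 32 px.

32 px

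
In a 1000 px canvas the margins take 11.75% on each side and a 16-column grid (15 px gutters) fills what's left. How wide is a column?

Each margin = 11.75% of 1000 = 117.5 px; content = 1000 − 2·117.5 = 765 px.
16c + 15·15 = 765 → 16c = 540 → c = 33.75 px.

33.75 px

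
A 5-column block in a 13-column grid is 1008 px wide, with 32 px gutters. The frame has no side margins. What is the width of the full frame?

2672 px

Subtracting 4 gutters of 32 leaves 880 for 5 columns, so c = 176 px.
Frame = 13·176 + 12·32 = 2288 + 384 = 2672 px.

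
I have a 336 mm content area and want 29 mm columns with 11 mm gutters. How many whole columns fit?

8 columns

k columns need k·29 + (k−1)·11 = k·40 − 11.
k·40 − 11 ≤ 336 → k ≤ 347 / 40 ≈ 8.68, so k = 8.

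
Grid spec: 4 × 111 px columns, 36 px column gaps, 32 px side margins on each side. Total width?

616 px

Frame = 2·32 + 4·111 + 3·36 = 64 + 444 + 108 = 616 px.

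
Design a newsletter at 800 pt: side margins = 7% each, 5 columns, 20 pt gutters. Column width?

121.6 pt

Each margin = 7% of 800 = 56 pt; content = 800 − 2·56 = 688 pt.
Subtracting 4 gutters of 20 leaves 608 for 5 columns, so c = 121.6 pt.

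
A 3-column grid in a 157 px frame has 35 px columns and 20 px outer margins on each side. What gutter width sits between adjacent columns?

Content width = 157 − 2·20 = 117 px.
3·35 + 2g = 117 → 2g = 12 → g = 6 px.

6 px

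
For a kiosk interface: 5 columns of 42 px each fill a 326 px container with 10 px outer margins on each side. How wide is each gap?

24 px

Subtract both margins: 326 − 2·10 = 306 px.
5 columns take 5·42 = 210 px; remaining 96 splits into 4 gaps.
g = 96 / 4 = 24 px.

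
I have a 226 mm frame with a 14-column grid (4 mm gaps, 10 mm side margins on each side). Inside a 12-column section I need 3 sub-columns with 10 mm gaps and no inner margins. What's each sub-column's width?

52 mm

Outer content = 226 − 2·10 = 206 mm.
14 columns + 13 gaps: 14c + 13·4 = 206.
14c = 206 − 52 = 154, so c = 11 mm.
Span of 12: 12·11 + 11·4 = 132 + 44 = 176 mm.
3 columns + 2 gaps: 3d + 2·10 = 176.
3d = 176 − 20 = 156, so d = 52 mm.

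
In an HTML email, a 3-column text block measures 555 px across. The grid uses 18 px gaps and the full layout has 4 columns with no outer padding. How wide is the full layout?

Subtracting 2 gaps of 18 leaves 519 for 3 columns, so c = 173 px.
Summing: 692 + 54 = 746 px.

746 px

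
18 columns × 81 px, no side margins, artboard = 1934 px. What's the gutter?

28 px

Columns use 1458 px, leaving 476 px across 17 gutters = 28 px each.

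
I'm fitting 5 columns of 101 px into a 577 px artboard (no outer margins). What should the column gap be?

18 px

Columns use 505 px, leaving 72 px across 4 column gaps = 18 px each.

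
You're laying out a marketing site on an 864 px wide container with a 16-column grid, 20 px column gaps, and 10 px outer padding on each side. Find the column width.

34 px

Take off 20 px of margins, leaving 844 px.
16 columns + 15 column gaps: 16c + 15·20 = 844.
16c = 844 − 300 = 544, so c = 34 px.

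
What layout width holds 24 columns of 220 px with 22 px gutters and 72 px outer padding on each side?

Adding margins, columns and gutters: 144 + 5280 + 506 = 5930 px.

5930 px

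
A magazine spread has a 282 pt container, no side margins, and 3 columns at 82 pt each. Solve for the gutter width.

18 pt

Columns use 246 pt, leaving 36 pt across 2 gutters = 18 pt each.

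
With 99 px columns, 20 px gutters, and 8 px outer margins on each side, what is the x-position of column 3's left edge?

Each column+gutter stride is 119 px; 2 of them past the 8 px margin is 8 + 238 = 246 px.

246 px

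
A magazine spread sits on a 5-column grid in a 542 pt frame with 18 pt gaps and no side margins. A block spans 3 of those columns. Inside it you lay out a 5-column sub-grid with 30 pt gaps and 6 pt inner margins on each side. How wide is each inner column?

37.2 pt

542 − 4·18 = 470; ÷5 gives c = 94 pt.
Span of 3: 3·94 + 2·18 = 282 + 36 = 318 pt.
Inner content = 318 − 2·6 = 306 pt.
306 − 4·30 = 186; ÷5 gives d = 37.2 pt.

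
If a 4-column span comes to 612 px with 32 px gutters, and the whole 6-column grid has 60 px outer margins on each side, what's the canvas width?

612 − 3·32 = 516; ÷4 gives c = 129 px.
Total width: 2·60 + 6·129 + 5·32 = 1054 px.

1054 px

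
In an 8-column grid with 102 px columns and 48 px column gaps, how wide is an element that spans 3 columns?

3-column span = 3·102 + 2·48 = 402 px.

402 px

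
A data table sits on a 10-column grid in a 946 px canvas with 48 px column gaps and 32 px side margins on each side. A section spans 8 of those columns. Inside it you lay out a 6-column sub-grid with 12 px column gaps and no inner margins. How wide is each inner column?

106 px

Take off 64 px of margins, leaving 882 px.
882 − 9·48 = 450; ÷10 gives c = 45 px.
Span of 8: 8·45 + 7·48 = 360 + 336 = 696 px.
6d + 5·12 = 696 → 6d = 636 → d = 106 px.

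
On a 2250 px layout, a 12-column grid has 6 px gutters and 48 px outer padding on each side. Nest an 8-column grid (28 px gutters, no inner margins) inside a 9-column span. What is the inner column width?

177.25 px

Inside the margins: 2250 − 96 = 2154 px.
2154 − 11·6 = 2088; ÷12 gives c = 174 px.
9-column span = 9·174 + 8·6 = 1614 px.
8 columns + 7 gutters: 8d + 7·28 = 1614.
8d = 1614 − 196 = 1418, so d = 177.25 px.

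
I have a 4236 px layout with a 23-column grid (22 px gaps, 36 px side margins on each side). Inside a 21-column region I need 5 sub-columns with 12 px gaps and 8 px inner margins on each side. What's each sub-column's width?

747.2 px

Inside the margins: 4236 − 72 = 4164 px.
23c + 22·22 = 4164 → 23c = 3680 → c = 160 px.
Span of 21: 21·160 + 20·22 = 3360 + 440 = 3800 px.
Inner content = 3800 − 2·8 = 3784 px.
3784 − 4·12 = 3736; ÷5 gives d = 747.2 px.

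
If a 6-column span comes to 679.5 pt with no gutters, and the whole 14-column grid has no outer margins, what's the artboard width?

1585.5 pt

679.5 / 6 = 113.25 pt per column.
Total width: 14·113.25 = 1585.5 pt.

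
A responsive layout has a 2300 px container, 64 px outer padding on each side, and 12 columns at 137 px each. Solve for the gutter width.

48 px

Content width = 2300 − 2·64 = 2172 px.
12 columns take 12·137 = 1644 px; remaining 528 splits into 11 gutters.
g = 528 / 11 = 48 px.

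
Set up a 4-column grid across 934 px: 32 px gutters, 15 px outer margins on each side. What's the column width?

202 px

Inside the margins: 934 − 30 = 904 px.
904 − 3·32 = 808; ÷4 gives c = 202 px.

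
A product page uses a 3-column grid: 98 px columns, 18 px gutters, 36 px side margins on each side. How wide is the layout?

Adding margins, columns and gutters: 72 + 294 + 36 = 402 px.

402 px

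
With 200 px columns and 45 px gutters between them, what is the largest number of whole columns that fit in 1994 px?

8 columns

k columns need k·200 + (k−1)·45 = k·245 − 45.
k·245 − 45 ≤ 1994 → k ≤ 2039 / 245 ≈ 8.32, so k = 8.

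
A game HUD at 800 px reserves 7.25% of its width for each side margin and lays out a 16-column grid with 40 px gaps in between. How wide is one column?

800 × (1 − 2·7.25%) = 800 × 85.5% = 684 px for the columns.
16 columns + 15 gaps: 16c + 15·40 = 684.
16c = 684 − 600 = 84, so c = 5.25 px.

5.25 px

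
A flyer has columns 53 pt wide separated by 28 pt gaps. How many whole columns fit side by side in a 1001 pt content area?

12 columns

k columns need k·53 + (k−1)·28 = k·81 − 28.
k·81 − 28 ≤ 1001 → k ≤ 1029 / 81 ≈ 12.70, so k = 12.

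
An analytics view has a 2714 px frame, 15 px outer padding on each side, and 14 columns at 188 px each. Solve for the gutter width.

4 px

Take off 30 px of margins, leaving 2684 px.
14 columns take 14·188 = 2632 px; remaining 52 splits into 13 gutters.
g = 52 / 13 = 4 px.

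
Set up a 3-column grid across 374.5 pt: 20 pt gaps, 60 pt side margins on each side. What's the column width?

Take off 120 pt of margins, leaving 254.5 pt.
3 columns + 2 gaps: 3c + 2·20 = 254.5.
3c = 254.5 − 40 = 214.5, so c = 71.5 pt.

71.5 pt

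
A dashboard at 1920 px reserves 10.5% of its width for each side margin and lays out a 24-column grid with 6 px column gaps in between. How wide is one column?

57.45 px

Margins: 10.5% × 1920 = 201.6 px each, so content = 1920 − 403.2 = 1516.8 px.
Subtracting 23 column gaps of 6 leaves 1378.8 for 24 columns, so c = 57.45 px.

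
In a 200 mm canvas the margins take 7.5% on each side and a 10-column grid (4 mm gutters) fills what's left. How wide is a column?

Margins: 7.5% × 200 = 15 mm each, so content = 200 − 30 = 170 mm.
170 − 9·4 = 134; ÷10 gives c = 13.4 mm.

13.4 mm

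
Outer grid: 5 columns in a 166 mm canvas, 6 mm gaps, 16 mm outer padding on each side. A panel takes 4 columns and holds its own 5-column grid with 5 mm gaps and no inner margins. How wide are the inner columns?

17.2 mm

Subtract both margins: 166 − 2·16 = 134 mm.
5 columns + 4 gaps: 5c + 4·6 = 134.
5c = 134 − 24 = 110, so c = 22 mm.
Span of 4: 4·22 + 3·6 = 88 + 18 = 106 mm.
5d + 4·5 = 106 → 5d = 86 → d = 17.2 mm.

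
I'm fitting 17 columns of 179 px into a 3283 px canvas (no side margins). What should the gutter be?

15 px

17·179 + 16g = 3283 → 16g = 240 → g = 15 px.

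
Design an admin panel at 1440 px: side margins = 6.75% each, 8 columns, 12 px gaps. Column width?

145.2 px

Margins: 6.75% × 1440 = 97.2 px each, so content = 1440 − 194.4 = 1245.6 px.
Subtracting 7 gaps of 12 leaves 1161.6 for 8 columns, so c = 145.2 px.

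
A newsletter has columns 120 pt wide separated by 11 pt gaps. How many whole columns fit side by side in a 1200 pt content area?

Each extra column adds 120 + 11 = 131 pt.
(1200 + 11) / 131 = 9.24, so 9 columns fit.

9 columns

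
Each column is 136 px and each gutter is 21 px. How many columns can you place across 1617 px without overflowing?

k columns need k·136 + (k−1)·21 = k·157 − 21.
k·157 − 21 ≤ 1617 → k ≤ 1638 / 157 ≈ 10.43, so k = 10.

10 columns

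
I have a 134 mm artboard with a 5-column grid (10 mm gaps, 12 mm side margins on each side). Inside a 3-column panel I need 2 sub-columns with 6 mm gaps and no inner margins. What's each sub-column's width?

28 mm

Outer content = 134 − 2·12 = 110 mm.
5 columns + 4 gaps: 5c + 4·10 = 110.
5c = 110 − 40 = 70, so c = 14 mm.
3-column span = 3·14 + 2·10 = 62 mm.
Subtracting 1 gap of 6 leaves 56 for 2 columns, so d = 28 mm.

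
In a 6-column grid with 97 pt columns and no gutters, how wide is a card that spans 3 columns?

291 pt

With no gutters, 3 columns span 3·97 = 291 pt.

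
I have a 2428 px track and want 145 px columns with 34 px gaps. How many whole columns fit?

Each extra column adds 145 + 34 = 179 px.
(2428 + 34) / 179 = 13.75, so 13 columns fit.

13 columns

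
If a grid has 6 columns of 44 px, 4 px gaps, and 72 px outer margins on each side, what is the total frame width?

Total width: 2·72 + 6·44 + 5·4 = 428 px.

428 px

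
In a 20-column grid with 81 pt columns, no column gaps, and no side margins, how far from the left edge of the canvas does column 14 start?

Before column 14: 13 columns + 13 column gaps.
Offset = 13·(81 + 0) = 13·81 = 1053 pt.

1053 pt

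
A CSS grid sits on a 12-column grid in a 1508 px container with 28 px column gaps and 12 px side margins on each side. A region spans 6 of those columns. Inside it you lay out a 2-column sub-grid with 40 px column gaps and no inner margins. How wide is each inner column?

344 px

Outer content = 1508 − 2·12 = 1484 px.
12c + 11·28 = 1484 → 12c = 1176 → c = 98 px.
Span of 6: 6·98 + 5·28 = 588 + 140 = 728 px.
2d + 1·40 = 728 → 2d = 688 → d = 344 px.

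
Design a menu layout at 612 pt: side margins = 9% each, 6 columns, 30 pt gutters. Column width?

58.64 pt

612 × (1 − 2·9%) = 612 × 82% = 501.84 pt for the columns.
501.84 − 5·30 = 351.84; ÷6 gives c = 58.64 pt.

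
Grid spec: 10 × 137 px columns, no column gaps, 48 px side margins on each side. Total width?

1466 px

Summing: 96 + 1370 = 1466 px.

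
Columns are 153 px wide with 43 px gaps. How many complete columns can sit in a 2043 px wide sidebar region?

10 columns

Each extra column adds 153 + 43 = 196 px.
(2043 + 43) / 196 = 10.64, so 10 columns fit.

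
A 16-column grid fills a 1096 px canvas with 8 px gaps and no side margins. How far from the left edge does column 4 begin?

16 columns + 15 gaps: 16c + 15·8 = 1096.
16c = 1096 − 120 = 976, so c = 61 px.
No margin, so column 4 starts at 3·(column + gutter) = 3·69 = 207 px.

207 px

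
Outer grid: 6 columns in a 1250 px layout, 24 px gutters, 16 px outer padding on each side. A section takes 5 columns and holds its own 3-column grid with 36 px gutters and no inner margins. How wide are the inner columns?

313 px

Inside the margins: 1250 − 32 = 1218 px.
Subtracting 5 gutters of 24 leaves 1098 for 6 columns, so c = 183 px.
Span of 5: 5·183 + 4·24 = 915 + 96 = 1011 px.
3 columns + 2 gutters: 3d + 2·36 = 1011.
3d = 1011 − 72 = 939, so d = 313 px.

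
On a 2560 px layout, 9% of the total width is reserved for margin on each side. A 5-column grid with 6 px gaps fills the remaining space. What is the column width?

415.04 px

Margins: 9% × 2560 = 230.4 px each, so content = 2560 − 460.8 = 2099.2 px.
Subtracting 4 gaps of 6 leaves 2075.2 for 5 columns, so c = 415.04 px.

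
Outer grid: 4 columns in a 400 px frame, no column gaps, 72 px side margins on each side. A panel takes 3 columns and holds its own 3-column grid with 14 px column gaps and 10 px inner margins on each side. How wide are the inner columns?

48 px

Subtract both margins: 400 − 2·72 = 256 px.
256 / 4 = 64 px per column.
With no column gaps, 3 columns span 3·64 = 192 px.
Inner content = 192 − 2·10 = 172 px.
3 columns + 2 column gaps: 3d + 2·14 = 172.
3d = 172 − 28 = 144, so d = 48 px.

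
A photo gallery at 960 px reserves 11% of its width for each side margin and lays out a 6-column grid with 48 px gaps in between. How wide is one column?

960 × (1 − 2·11%) = 960 × 78% = 748.8 px for the columns.
6c + 5·48 = 748.8 → 6c = 508.8 → c = 84.8 px.

84.8 px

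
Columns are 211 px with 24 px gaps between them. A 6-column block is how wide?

6 columns plus 5 gaps: 1266 + 120 = 1386 px.

1386 px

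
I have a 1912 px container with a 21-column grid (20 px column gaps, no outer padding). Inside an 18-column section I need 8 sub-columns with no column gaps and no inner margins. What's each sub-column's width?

21 columns + 20 column gaps: 21c + 20·20 = 1912.
21c = 1912 − 400 = 1512, so c = 72 px.
Span of 18: 18·72 + 17·20 = 1296 + 340 = 1636 px.
8d = 1636 → d = 204.5 px.

204.5 px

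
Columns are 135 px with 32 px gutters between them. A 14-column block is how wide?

14 columns plus 13 gutters: 1890 + 416 = 2306 px.

2306 px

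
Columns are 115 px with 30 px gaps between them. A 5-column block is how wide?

5-column span = 5·115 + 4·30 = 695 px.

695 px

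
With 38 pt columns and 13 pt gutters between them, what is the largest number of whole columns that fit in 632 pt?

Each extra column adds 38 + 13 = 51 pt.
(632 + 13) / 51 = 12.65, so 12 columns fit.

12 columns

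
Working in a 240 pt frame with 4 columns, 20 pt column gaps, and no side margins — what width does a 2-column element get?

240 − 3·20 = 180; ÷4 gives c = 45 pt.
2 columns plus 1 column gap: 90 + 20 = 110 pt.

110 pt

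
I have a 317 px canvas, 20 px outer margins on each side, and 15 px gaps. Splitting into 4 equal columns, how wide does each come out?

58 px

Subtract both margins: 317 − 2·20 = 277 px.
277 − 3·15 = 232; ÷4 gives c = 58 px.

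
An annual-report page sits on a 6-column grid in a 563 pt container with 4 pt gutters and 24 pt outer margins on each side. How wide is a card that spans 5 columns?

Take off 48 pt of margins, leaving 515 pt.
515 − 5·4 = 495; ÷6 gives c = 82.5 pt.
Span of 5: 5·82.5 + 4·4 = 412.5 + 16 = 428.5 pt.

428.5 pt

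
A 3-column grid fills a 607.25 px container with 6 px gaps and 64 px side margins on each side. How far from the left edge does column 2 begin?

225.75 px

Inside the margins: 607.25 − 128 = 479.25 px.
3c + 2·6 = 479.25 → 3c = 467.25 → c = 155.75 px.
Each column+gutter stride is 161.75 px; 1 of them past the 64 px margin is 64 + 161.75 = 225.75 px.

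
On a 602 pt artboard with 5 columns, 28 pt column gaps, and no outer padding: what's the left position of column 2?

126 pt

602 − 4·28 = 490; ÷5 gives c = 98 pt.
No margin, so column 2 starts at 1·(column + gutter) = 1·126 = 126 pt.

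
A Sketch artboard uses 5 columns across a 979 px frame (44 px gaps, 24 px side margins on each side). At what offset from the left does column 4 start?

Subtract both margins: 979 − 2·24 = 931 px.
5c + 4·44 = 931 → 5c = 755 → c = 151 px.
Each column+gutter stride is 195 px; 3 of them past the 24 px margin is 24 + 585 = 609 px.

609 px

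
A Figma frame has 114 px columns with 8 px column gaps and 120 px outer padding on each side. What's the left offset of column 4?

486 px

Each column+gutter stride is 122 px; 3 of them past the 120 px margin is 120 + 366 = 486 px.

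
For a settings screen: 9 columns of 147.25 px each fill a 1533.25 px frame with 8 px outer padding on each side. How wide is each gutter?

Subtract both margins: 1533.25 − 2·8 = 1517.25 px.
9 columns take 9·147.25 = 1325.25 px; remaining 192 splits into 8 gutters.
g = 192 / 8 = 24 px.

24 px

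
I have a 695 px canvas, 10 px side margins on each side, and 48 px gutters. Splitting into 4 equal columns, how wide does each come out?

132.75 px

Inside the margins: 695 − 20 = 675 px.
Subtracting 3 gutters of 48 leaves 531 for 4 columns, so c = 132.75 px.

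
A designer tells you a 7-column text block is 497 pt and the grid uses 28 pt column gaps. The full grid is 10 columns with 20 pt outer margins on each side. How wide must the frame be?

762 pt

7c + 6·28 = 497 → 7c = 329 → c = 47 pt.
Total width: 2·20 + 10·47 + 9·28 = 762 pt.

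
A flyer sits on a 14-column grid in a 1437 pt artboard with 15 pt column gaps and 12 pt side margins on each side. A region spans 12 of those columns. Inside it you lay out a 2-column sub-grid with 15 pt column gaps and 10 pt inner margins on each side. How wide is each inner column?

587 pt

Outer content = 1437 − 2·12 = 1413 pt.
14 columns + 13 column gaps: 14c + 13·15 = 1413.
14c = 1413 − 195 = 1218, so c = 87 pt.
Span of 12: 12·87 + 11·15 = 1044 + 165 = 1209 pt.
Inner content = 1209 − 2·10 = 1189 pt.
2 columns + 1 column gap: 2d + 1·15 = 1189.
2d = 1189 − 15 = 1174, so d = 587 pt.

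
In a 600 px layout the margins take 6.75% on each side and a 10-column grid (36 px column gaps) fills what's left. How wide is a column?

19.5 px

600 × (1 − 2·6.75%) = 600 × 86.5% = 519 px for the columns.
10 columns + 9 column gaps: 10c + 9·36 = 519.
10c = 519 − 324 = 195, so c = 19.5 px.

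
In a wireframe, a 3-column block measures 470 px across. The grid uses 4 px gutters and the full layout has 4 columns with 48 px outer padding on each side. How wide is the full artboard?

724 px

Subtracting 2 gutters of 4 leaves 462 for 3 columns, so c = 154 px.
Artboard = 2·48 + 4·154 + 3·4 = 96 + 616 + 12 = 724 px.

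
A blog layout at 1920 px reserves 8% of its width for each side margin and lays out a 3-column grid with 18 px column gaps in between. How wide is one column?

Margins: 8% × 1920 = 153.6 px each, so content = 1920 − 307.2 = 1612.8 px.
3 columns + 2 column gaps: 3c + 2·18 = 1612.8.
3c = 1612.8 − 36 = 1576.8, so c = 525.6 px.

525.6 px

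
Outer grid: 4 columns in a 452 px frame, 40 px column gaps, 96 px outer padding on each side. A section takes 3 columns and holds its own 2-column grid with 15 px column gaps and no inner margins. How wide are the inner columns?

85 px

Take off 192 px of margins, leaving 260 px.
4c + 3·40 = 260 → 4c = 140 → c = 35 px.
3 columns plus 2 column gaps: 105 + 80 = 185 px.
185 − 1·15 = 170; ÷2 gives d = 85 px.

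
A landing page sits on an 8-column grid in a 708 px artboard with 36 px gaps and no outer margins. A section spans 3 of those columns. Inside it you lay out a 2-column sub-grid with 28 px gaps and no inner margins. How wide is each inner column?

8 columns + 7 gaps: 8c + 7·36 = 708.
8c = 708 − 252 = 456, so c = 57 px.
Span of 3: 3·57 + 2·36 = 171 + 72 = 243 px.
2 columns + 1 gap: 2d + 1·28 = 243.
2d = 243 − 28 = 215, so d = 107.5 px.

107.5 px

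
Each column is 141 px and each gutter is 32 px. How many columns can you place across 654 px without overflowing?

3 columns

3 columns: 3·141 + 2·32 = 487 px ≤ 654.
4 columns: 660 px > 654. So 3.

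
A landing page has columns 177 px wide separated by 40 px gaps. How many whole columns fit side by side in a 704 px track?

Each extra column adds 177 + 40 = 217 px.
(704 + 40) / 217 = 3.43, so 3 columns fit.

3 columns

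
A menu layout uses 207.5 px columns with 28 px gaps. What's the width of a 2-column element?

443 px

2-column span = 2·207.5 + 1·28 = 443 px.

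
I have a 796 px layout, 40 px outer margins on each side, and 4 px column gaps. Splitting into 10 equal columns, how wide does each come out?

68 px

Inside the margins: 796 − 80 = 716 px.
Subtracting 9 column gaps of 4 leaves 680 for 10 columns, so c = 68 px.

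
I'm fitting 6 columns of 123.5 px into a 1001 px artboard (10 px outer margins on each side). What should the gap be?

Subtract both margins: 1001 − 2·10 = 981 px.
Columns use 741 px, leaving 240 px across 5 gaps = 48 px each.

48 px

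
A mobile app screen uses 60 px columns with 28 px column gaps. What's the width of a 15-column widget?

1292 px

15 columns plus 14 column gaps: 900 + 392 = 1292 px.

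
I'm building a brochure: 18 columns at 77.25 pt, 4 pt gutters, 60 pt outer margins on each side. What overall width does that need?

1578.5 pt

Total width: 2·60 + 18·77.25 + 17·4 = 1578.5 pt.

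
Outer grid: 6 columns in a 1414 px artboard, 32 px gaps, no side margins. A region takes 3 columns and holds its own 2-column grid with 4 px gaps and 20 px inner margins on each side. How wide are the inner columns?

323.5 px

6 columns + 5 gaps: 6c + 5·32 = 1414.
6c = 1414 − 160 = 1254, so c = 209 px.
Span of 3: 3·209 + 2·32 = 627 + 64 = 691 px.
Inner content = 691 − 2·20 = 651 px.
Subtracting 1 gap of 4 leaves 647 for 2 columns, so d = 323.5 px.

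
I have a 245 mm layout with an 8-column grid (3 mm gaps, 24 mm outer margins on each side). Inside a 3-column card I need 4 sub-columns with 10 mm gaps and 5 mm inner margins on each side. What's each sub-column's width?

Inside the margins: 245 − 48 = 197 mm.
197 − 7·3 = 176; ÷8 gives c = 22 mm.
Span of 3: 3·22 + 2·3 = 66 + 6 = 72 mm.
Inner content = 72 − 2·5 = 62 mm.
62 − 3·10 = 32; ÷4 gives d = 8 mm.

8 mm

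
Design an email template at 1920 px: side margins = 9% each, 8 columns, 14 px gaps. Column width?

184.55 px

Margins: 9% × 1920 = 172.8 px each, so content = 1920 − 345.6 = 1574.4 px.
Subtracting 7 gaps of 14 leaves 1476.4 for 8 columns, so c = 184.55 px.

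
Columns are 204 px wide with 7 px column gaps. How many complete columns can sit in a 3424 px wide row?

Each extra column adds 204 + 7 = 211 px.
(3424 + 7) / 211 = 16.26, so 16 columns fit.

16 columns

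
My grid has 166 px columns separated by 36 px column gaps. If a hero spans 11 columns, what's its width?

2186 px

Span of 11: 11·166 + 10·36 = 1826 + 360 = 2186 px.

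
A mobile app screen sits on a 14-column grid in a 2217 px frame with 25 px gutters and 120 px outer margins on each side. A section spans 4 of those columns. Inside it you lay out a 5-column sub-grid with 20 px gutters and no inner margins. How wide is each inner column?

Inside the margins: 2217 − 240 = 1977 px.
14c + 13·25 = 1977 → 14c = 1652 → c = 118 px.
4-column span = 4·118 + 3·25 = 547 px.
547 − 4·20 = 467; ÷5 gives d = 93.4 px.

93.4 px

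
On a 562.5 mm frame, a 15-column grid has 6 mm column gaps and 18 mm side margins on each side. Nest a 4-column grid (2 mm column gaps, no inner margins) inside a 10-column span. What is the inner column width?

Subtract both margins: 562.5 − 2·18 = 526.5 mm.
526.5 − 14·6 = 442.5; ÷15 gives c = 29.5 mm.
10 columns plus 9 column gaps: 295 + 54 = 349 mm.
Subtracting 3 column gaps of 2 leaves 343 for 4 columns, so d = 85.75 mm.

85.75 mm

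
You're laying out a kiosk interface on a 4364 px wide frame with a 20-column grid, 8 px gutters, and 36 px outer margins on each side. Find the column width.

Content width = 4364 − 2·36 = 4292 px.
4292 − 19·8 = 4140; ÷20 gives c = 207 px.

207 px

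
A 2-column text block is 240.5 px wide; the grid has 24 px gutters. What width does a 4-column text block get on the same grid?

2 columns + 1 gutter: 2c + 1·24 = 240.5.
2c = 240.5 − 24 = 216.5, so c = 108.25 px.
4 columns plus 3 gutters: 433 + 72 = 505 px.

505 px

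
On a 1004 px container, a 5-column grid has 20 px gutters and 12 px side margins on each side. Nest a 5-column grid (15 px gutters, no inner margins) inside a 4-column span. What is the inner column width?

Subtract both margins: 1004 − 2·12 = 980 px.
5 columns + 4 gutters: 5c + 4·20 = 980.
5c = 980 − 80 = 900, so c = 180 px.
4-column span = 4·180 + 3·20 = 780 px.
5d + 4·15 = 780 → 5d = 720 → d = 144 px.

144 px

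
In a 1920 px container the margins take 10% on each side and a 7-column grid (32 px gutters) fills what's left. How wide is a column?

192 px

Each margin = 10% of 1920 = 192 px; content = 1920 − 2·192 = 1536 px.
Subtracting 6 gutters of 32 leaves 1344 for 7 columns, so c = 192 px.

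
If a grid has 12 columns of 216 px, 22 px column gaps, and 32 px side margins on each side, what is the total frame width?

Adding margins, columns and gutters: 64 + 2592 + 242 = 2898 px.

2898 px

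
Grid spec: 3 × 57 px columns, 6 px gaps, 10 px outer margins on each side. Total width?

Total width: 2·10 + 3·57 + 2·6 = 203 px.

203 px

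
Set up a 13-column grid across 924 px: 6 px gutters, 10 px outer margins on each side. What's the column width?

Inside the margins: 924 − 20 = 904 px.
Subtracting 12 gutters of 6 leaves 832 for 13 columns, so c = 64 px.

64 px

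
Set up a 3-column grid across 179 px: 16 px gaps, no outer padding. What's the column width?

3c + 2·16 = 179 → 3c = 147 → c = 49 px.

49 px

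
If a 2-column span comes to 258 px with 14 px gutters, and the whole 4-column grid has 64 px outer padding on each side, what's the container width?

2 columns + 1 gutter: 2c + 1·14 = 258.
2c = 258 − 14 = 244, so c = 122 px.
Container = 2·64 + 4·122 + 3·14 = 128 + 488 + 42 = 658 px.

658 px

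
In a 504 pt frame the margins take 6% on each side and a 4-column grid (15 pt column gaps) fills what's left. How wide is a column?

Margins: 6% × 504 = 30.24 pt each, so content = 504 − 60.48 = 443.52 pt.
Subtracting 3 column gaps of 15 leaves 398.52 for 4 columns, so c = 99.63 pt.

99.63 pt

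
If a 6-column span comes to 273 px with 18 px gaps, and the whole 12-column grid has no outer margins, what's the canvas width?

564 px

273 − 5·18 = 183; ÷6 gives c = 30.5 px.
Canvas = 12·30.5 + 11·18 = 366 + 198 = 564 px.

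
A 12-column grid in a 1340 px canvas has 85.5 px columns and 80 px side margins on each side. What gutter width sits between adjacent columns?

Subtract both margins: 1340 − 2·80 = 1180 px.
12 columns take 12·85.5 = 1026 px; remaining 154 splits into 11 gutters.
g = 154 / 11 = 14 px.

14 px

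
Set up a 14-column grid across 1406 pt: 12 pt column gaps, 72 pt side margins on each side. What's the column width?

79 pt

Inside the margins: 1406 − 144 = 1262 pt.
14 columns + 13 column gaps: 14c + 13·12 = 1262.
14c = 1262 − 156 = 1106, so c = 79 pt.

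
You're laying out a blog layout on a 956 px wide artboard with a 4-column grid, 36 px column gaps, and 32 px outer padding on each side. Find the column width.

196 px

Subtract both margins: 956 − 2·32 = 892 px.
892 − 3·36 = 784; ÷4 gives c = 196 px.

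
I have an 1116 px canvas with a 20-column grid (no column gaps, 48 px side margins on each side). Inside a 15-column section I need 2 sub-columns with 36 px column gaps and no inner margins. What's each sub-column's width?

Inside the margins: 1116 − 96 = 1020 px.
1020 / 20 = 51 px per column.
15-column span = 15·51 = 765 px.
2d + 1·36 = 765 → 2d = 729 → d = 364.5 px.

364.5 px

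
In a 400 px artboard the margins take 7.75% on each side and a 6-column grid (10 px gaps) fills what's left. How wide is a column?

48 px

Margins: 7.75% × 400 = 31 px each, so content = 400 − 62 = 338 px.
338 − 5·10 = 288; ÷6 gives c = 48 px.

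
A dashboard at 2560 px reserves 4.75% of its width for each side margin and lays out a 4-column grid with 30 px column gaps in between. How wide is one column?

Margins: 4.75% × 2560 = 121.6 px each, so content = 2560 − 243.2 = 2316.8 px.
Subtracting 3 column gaps of 30 leaves 2226.8 for 4 columns, so c = 556.7 px.

556.7 px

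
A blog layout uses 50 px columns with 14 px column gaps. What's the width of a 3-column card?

3 columns plus 2 column gaps: 150 + 28 = 178 px.

178 px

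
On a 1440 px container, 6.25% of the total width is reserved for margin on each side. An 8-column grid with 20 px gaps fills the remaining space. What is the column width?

Margins: 6.25% × 1440 = 90 px each, so content = 1440 − 180 = 1260 px.
8 columns + 7 gaps: 8c + 7·20 = 1260.
8c = 1260 − 140 = 1120, so c = 140 px.

140 px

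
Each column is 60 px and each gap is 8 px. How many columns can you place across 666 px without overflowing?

9 columns

k columns need k·60 + (k−1)·8 = k·68 − 8.
k·68 − 8 ≤ 666 → k ≤ 674 / 68 ≈ 9.91, so k = 9.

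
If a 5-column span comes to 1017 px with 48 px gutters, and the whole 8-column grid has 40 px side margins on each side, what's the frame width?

1017 − 4·48 = 825; ÷5 gives c = 165 px.
Adding margins, columns and gutters: 80 + 1320 + 336 = 1736 px.

1736 px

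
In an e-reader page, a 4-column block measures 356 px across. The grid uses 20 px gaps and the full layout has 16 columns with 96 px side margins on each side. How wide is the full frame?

356 − 3·20 = 296; ÷4 gives c = 74 px.
Total width: 2·96 + 16·74 + 15·20 = 1676 px.

1676 px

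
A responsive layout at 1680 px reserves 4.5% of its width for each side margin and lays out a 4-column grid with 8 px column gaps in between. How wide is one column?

376.2 px

Each margin = 4.5% of 1680 = 75.6 px; content = 1680 − 2·75.6 = 1528.8 px.
1528.8 − 3·8 = 1504.8; ÷4 gives c = 376.2 px.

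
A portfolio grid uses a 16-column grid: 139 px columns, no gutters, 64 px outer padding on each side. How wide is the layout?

2352 px

Total width: 2·64 + 16·139 = 2352 px.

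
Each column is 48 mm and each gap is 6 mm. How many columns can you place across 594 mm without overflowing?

11 columns

11 columns: 11·48 + 10·6 = 588 mm ≤ 594.
12 columns: 642 mm > 594. So 11.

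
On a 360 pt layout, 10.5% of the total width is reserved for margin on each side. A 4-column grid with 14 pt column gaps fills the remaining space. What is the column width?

60.6 pt

Margins: 10.5% × 360 = 37.8 pt each, so content = 360 − 75.6 = 284.4 pt.
4c + 3·14 = 284.4 → 4c = 242.4 → c = 60.6 pt.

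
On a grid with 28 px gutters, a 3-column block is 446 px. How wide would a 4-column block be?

3c + 2·28 = 446 → 3c = 390 → c = 130 px.
4 columns plus 3 gutters: 520 + 84 = 604 px.

604 px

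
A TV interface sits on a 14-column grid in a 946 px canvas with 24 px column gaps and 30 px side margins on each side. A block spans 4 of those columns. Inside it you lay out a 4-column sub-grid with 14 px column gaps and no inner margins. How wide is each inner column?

48.5 px

Take off 60 px of margins, leaving 886 px.
14c + 13·24 = 886 → 14c = 574 → c = 41 px.
Span of 4: 4·41 + 3·24 = 164 + 72 = 236 px.
Subtracting 3 column gaps of 14 leaves 194 for 4 columns, so d = 48.5 px.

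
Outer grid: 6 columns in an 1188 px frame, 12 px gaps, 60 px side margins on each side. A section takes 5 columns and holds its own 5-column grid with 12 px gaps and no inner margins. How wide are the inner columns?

168 px

Subtract both margins: 1188 − 2·60 = 1068 px.
6c + 5·12 = 1068 → 6c = 1008 → c = 168 px.
Span of 5: 5·168 + 4·12 = 840 + 48 = 888 px.
5d + 4·12 = 888 → 5d = 840 → d = 168 px.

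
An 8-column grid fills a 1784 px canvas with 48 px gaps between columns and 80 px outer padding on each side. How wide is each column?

Subtract both margins: 1784 − 2·80 = 1624 px.
1624 − 7·48 = 1288; ÷8 gives c = 161 px.

161 px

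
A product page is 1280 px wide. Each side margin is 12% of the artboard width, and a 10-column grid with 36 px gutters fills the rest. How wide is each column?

64.88 px

Margins: 12% × 1280 = 153.6 px each, so content = 1280 − 307.2 = 972.8 px.
972.8 − 9·36 = 648.8; ÷10 gives c = 64.88 px.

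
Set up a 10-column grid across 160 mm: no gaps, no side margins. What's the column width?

16 mm

160 / 10 = 16 mm per column.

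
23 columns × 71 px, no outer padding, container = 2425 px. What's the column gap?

23 columns take 23·71 = 1633 px; remaining 792 splits into 22 column gaps.
g = 792 / 22 = 36 px.

36 px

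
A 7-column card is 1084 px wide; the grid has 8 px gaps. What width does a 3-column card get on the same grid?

1084 − 6·8 = 1036; ÷7 gives c = 148 px.
3-column span = 3·148 + 2·8 = 460 px.

460 px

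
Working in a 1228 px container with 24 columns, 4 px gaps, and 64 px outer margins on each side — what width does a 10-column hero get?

456 px

Content width = 1228 − 2·64 = 1100 px.
1100 − 23·4 = 1008; ÷24 gives c = 42 px.
10-column span = 10·42 + 9·4 = 456 px.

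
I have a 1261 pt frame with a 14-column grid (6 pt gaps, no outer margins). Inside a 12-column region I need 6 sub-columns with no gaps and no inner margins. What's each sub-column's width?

1261 − 13·6 = 1183; ÷14 gives c = 84.5 pt.
12-column span = 12·84.5 + 11·6 = 1080 pt.
1080 / 6 = 180 pt per column.

180 pt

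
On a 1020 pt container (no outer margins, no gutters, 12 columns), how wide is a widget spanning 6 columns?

12c = 1020 → c = 85 pt.
With no gutters, 6 columns span 6·85 = 510 pt.

510 pt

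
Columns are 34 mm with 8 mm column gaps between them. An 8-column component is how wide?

328 mm

8 columns plus 7 column gaps: 272 + 56 = 328 mm.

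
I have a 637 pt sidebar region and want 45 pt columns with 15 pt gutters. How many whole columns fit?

Each extra column adds 45 + 15 = 60 pt.
(637 + 15) / 60 = 10.87, so 10 columns fit.

10 columns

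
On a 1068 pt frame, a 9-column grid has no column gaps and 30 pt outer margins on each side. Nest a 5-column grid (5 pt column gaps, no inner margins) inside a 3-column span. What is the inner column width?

Outer content = 1068 − 2·30 = 1008 pt.
9c = 1008 → c = 112 pt.
With no column gaps, 3 columns span 3·112 = 336 pt.
5 columns + 4 column gaps: 5d + 4·5 = 336.
5d = 336 − 20 = 316, so d = 63.2 pt.

63.2 pt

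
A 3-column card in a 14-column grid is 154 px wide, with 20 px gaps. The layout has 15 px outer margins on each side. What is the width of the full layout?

822 px

3c + 2·20 = 154 → 3c = 114 → c = 38 px.
Total width: 2·15 + 14·38 + 13·20 = 822 px.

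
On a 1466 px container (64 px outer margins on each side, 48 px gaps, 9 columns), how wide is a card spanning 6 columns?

Inside the margins: 1466 − 128 = 1338 px.
9c + 8·48 = 1338 → 9c = 954 → c = 106 px.
6 columns plus 5 gaps: 636 + 240 = 876 px.

876 px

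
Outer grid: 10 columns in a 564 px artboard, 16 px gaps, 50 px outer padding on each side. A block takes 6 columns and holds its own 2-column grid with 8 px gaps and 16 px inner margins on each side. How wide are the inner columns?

Subtract both margins: 564 − 2·50 = 464 px.
Subtracting 9 gaps of 16 leaves 320 for 10 columns, so c = 32 px.
6-column span = 6·32 + 5·16 = 272 px.
Inner content = 272 − 2·16 = 240 px.
Subtracting 1 gap of 8 leaves 232 for 2 columns, so d = 116 px.

116 px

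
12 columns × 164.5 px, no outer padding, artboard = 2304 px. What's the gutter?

Columns use 1974 px, leaving 330 px across 11 gutters = 30 px each.

30 px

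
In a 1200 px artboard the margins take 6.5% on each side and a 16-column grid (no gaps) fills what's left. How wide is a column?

65.25 px

1200 × (1 − 2·6.5%) = 1200 × 87% = 1044 px for the columns.
16c = 1044 → c = 65.25 px.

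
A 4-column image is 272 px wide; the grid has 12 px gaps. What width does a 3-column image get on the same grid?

201 px

4 columns + 3 gaps: 4c + 3·12 = 272.
4c = 272 − 36 = 236, so c = 59 px.
3 columns plus 2 gaps: 177 + 24 = 201 px.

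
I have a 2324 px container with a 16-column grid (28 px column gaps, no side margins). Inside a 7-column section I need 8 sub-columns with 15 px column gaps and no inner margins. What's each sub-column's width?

16c + 15·28 = 2324 → 16c = 1904 → c = 119 px.
7-column span = 7·119 + 6·28 = 1001 px.
8 columns + 7 column gaps: 8d + 7·15 = 1001.
8d = 1001 − 105 = 896, so d = 112 px.

112 px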